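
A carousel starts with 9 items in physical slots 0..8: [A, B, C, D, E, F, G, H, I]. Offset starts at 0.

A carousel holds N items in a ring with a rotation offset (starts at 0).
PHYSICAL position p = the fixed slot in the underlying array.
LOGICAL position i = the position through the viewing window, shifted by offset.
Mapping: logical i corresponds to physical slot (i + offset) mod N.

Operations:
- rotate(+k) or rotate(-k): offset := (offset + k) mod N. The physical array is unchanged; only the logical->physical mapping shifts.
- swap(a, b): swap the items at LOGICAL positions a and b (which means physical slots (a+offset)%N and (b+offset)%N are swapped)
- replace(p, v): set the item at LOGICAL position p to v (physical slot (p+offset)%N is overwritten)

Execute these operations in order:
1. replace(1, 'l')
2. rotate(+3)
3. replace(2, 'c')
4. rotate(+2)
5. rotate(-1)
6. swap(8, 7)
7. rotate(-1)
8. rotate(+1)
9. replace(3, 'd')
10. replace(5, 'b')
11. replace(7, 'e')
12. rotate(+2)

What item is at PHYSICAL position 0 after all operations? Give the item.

Answer: b

Derivation:
After op 1 (replace(1, 'l')): offset=0, physical=[A,l,C,D,E,F,G,H,I], logical=[A,l,C,D,E,F,G,H,I]
After op 2 (rotate(+3)): offset=3, physical=[A,l,C,D,E,F,G,H,I], logical=[D,E,F,G,H,I,A,l,C]
After op 3 (replace(2, 'c')): offset=3, physical=[A,l,C,D,E,c,G,H,I], logical=[D,E,c,G,H,I,A,l,C]
After op 4 (rotate(+2)): offset=5, physical=[A,l,C,D,E,c,G,H,I], logical=[c,G,H,I,A,l,C,D,E]
After op 5 (rotate(-1)): offset=4, physical=[A,l,C,D,E,c,G,H,I], logical=[E,c,G,H,I,A,l,C,D]
After op 6 (swap(8, 7)): offset=4, physical=[A,l,D,C,E,c,G,H,I], logical=[E,c,G,H,I,A,l,D,C]
After op 7 (rotate(-1)): offset=3, physical=[A,l,D,C,E,c,G,H,I], logical=[C,E,c,G,H,I,A,l,D]
After op 8 (rotate(+1)): offset=4, physical=[A,l,D,C,E,c,G,H,I], logical=[E,c,G,H,I,A,l,D,C]
After op 9 (replace(3, 'd')): offset=4, physical=[A,l,D,C,E,c,G,d,I], logical=[E,c,G,d,I,A,l,D,C]
After op 10 (replace(5, 'b')): offset=4, physical=[b,l,D,C,E,c,G,d,I], logical=[E,c,G,d,I,b,l,D,C]
After op 11 (replace(7, 'e')): offset=4, physical=[b,l,e,C,E,c,G,d,I], logical=[E,c,G,d,I,b,l,e,C]
After op 12 (rotate(+2)): offset=6, physical=[b,l,e,C,E,c,G,d,I], logical=[G,d,I,b,l,e,C,E,c]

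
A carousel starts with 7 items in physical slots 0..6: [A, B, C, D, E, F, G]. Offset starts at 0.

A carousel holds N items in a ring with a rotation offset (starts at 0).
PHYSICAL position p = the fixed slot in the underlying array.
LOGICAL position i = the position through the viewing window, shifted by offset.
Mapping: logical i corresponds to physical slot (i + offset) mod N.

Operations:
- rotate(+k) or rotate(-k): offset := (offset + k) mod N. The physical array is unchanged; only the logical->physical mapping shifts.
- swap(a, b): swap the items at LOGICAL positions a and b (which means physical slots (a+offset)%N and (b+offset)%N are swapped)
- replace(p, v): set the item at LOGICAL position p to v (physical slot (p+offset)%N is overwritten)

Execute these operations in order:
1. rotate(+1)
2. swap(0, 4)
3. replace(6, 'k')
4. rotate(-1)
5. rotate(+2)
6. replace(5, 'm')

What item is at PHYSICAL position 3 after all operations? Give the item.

After op 1 (rotate(+1)): offset=1, physical=[A,B,C,D,E,F,G], logical=[B,C,D,E,F,G,A]
After op 2 (swap(0, 4)): offset=1, physical=[A,F,C,D,E,B,G], logical=[F,C,D,E,B,G,A]
After op 3 (replace(6, 'k')): offset=1, physical=[k,F,C,D,E,B,G], logical=[F,C,D,E,B,G,k]
After op 4 (rotate(-1)): offset=0, physical=[k,F,C,D,E,B,G], logical=[k,F,C,D,E,B,G]
After op 5 (rotate(+2)): offset=2, physical=[k,F,C,D,E,B,G], logical=[C,D,E,B,G,k,F]
After op 6 (replace(5, 'm')): offset=2, physical=[m,F,C,D,E,B,G], logical=[C,D,E,B,G,m,F]

Answer: D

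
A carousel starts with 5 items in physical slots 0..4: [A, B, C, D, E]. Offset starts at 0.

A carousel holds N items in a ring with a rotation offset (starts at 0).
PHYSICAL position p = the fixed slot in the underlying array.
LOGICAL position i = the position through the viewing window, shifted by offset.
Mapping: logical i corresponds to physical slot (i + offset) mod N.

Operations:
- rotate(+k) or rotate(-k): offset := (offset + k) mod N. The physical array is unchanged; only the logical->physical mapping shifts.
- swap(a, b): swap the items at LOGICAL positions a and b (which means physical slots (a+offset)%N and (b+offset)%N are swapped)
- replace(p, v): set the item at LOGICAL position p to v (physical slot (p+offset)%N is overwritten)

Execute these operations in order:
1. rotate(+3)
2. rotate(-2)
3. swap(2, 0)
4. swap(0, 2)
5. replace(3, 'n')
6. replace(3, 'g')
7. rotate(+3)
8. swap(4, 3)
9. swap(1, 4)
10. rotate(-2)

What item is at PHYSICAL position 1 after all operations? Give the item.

After op 1 (rotate(+3)): offset=3, physical=[A,B,C,D,E], logical=[D,E,A,B,C]
After op 2 (rotate(-2)): offset=1, physical=[A,B,C,D,E], logical=[B,C,D,E,A]
After op 3 (swap(2, 0)): offset=1, physical=[A,D,C,B,E], logical=[D,C,B,E,A]
After op 4 (swap(0, 2)): offset=1, physical=[A,B,C,D,E], logical=[B,C,D,E,A]
After op 5 (replace(3, 'n')): offset=1, physical=[A,B,C,D,n], logical=[B,C,D,n,A]
After op 6 (replace(3, 'g')): offset=1, physical=[A,B,C,D,g], logical=[B,C,D,g,A]
After op 7 (rotate(+3)): offset=4, physical=[A,B,C,D,g], logical=[g,A,B,C,D]
After op 8 (swap(4, 3)): offset=4, physical=[A,B,D,C,g], logical=[g,A,B,D,C]
After op 9 (swap(1, 4)): offset=4, physical=[C,B,D,A,g], logical=[g,C,B,D,A]
After op 10 (rotate(-2)): offset=2, physical=[C,B,D,A,g], logical=[D,A,g,C,B]

Answer: B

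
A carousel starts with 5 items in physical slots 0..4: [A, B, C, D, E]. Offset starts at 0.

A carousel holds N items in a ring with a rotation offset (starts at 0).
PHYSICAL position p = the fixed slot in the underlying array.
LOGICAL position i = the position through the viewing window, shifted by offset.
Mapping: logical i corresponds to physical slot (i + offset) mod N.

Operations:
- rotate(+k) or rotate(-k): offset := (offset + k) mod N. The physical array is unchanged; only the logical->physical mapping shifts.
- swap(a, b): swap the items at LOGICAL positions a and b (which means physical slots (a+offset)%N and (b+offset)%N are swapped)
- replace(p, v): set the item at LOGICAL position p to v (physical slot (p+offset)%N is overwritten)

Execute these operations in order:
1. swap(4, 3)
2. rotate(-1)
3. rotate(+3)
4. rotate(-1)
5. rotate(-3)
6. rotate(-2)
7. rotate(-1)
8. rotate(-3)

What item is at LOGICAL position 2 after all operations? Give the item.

Answer: D

Derivation:
After op 1 (swap(4, 3)): offset=0, physical=[A,B,C,E,D], logical=[A,B,C,E,D]
After op 2 (rotate(-1)): offset=4, physical=[A,B,C,E,D], logical=[D,A,B,C,E]
After op 3 (rotate(+3)): offset=2, physical=[A,B,C,E,D], logical=[C,E,D,A,B]
After op 4 (rotate(-1)): offset=1, physical=[A,B,C,E,D], logical=[B,C,E,D,A]
After op 5 (rotate(-3)): offset=3, physical=[A,B,C,E,D], logical=[E,D,A,B,C]
After op 6 (rotate(-2)): offset=1, physical=[A,B,C,E,D], logical=[B,C,E,D,A]
After op 7 (rotate(-1)): offset=0, physical=[A,B,C,E,D], logical=[A,B,C,E,D]
After op 8 (rotate(-3)): offset=2, physical=[A,B,C,E,D], logical=[C,E,D,A,B]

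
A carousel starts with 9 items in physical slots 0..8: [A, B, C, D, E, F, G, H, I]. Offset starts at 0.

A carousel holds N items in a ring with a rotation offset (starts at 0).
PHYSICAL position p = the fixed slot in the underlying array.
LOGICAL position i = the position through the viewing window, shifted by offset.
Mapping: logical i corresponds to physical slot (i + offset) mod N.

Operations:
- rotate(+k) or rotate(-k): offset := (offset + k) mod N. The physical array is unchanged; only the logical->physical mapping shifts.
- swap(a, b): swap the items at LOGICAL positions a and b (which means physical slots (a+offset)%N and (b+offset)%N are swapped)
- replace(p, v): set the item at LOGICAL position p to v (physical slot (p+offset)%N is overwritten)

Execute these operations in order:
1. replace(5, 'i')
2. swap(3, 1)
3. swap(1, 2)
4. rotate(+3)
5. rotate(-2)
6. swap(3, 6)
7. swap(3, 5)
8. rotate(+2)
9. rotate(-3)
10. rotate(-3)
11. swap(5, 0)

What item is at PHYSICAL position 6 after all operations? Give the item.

After op 1 (replace(5, 'i')): offset=0, physical=[A,B,C,D,E,i,G,H,I], logical=[A,B,C,D,E,i,G,H,I]
After op 2 (swap(3, 1)): offset=0, physical=[A,D,C,B,E,i,G,H,I], logical=[A,D,C,B,E,i,G,H,I]
After op 3 (swap(1, 2)): offset=0, physical=[A,C,D,B,E,i,G,H,I], logical=[A,C,D,B,E,i,G,H,I]
After op 4 (rotate(+3)): offset=3, physical=[A,C,D,B,E,i,G,H,I], logical=[B,E,i,G,H,I,A,C,D]
After op 5 (rotate(-2)): offset=1, physical=[A,C,D,B,E,i,G,H,I], logical=[C,D,B,E,i,G,H,I,A]
After op 6 (swap(3, 6)): offset=1, physical=[A,C,D,B,H,i,G,E,I], logical=[C,D,B,H,i,G,E,I,A]
After op 7 (swap(3, 5)): offset=1, physical=[A,C,D,B,G,i,H,E,I], logical=[C,D,B,G,i,H,E,I,A]
After op 8 (rotate(+2)): offset=3, physical=[A,C,D,B,G,i,H,E,I], logical=[B,G,i,H,E,I,A,C,D]
After op 9 (rotate(-3)): offset=0, physical=[A,C,D,B,G,i,H,E,I], logical=[A,C,D,B,G,i,H,E,I]
After op 10 (rotate(-3)): offset=6, physical=[A,C,D,B,G,i,H,E,I], logical=[H,E,I,A,C,D,B,G,i]
After op 11 (swap(5, 0)): offset=6, physical=[A,C,H,B,G,i,D,E,I], logical=[D,E,I,A,C,H,B,G,i]

Answer: D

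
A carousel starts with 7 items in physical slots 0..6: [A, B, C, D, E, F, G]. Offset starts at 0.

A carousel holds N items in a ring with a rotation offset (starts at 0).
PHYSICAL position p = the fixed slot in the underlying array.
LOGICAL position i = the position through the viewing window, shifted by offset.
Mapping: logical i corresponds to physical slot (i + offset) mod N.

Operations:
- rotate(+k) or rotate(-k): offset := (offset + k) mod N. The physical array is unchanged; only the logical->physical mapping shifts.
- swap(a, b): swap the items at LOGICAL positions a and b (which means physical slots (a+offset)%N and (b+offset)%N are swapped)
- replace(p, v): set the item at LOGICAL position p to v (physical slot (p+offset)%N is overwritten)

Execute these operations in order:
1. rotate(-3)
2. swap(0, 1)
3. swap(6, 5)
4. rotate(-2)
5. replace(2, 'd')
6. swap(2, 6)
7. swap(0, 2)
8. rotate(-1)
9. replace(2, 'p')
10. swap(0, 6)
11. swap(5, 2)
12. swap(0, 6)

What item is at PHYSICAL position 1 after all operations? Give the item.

After op 1 (rotate(-3)): offset=4, physical=[A,B,C,D,E,F,G], logical=[E,F,G,A,B,C,D]
After op 2 (swap(0, 1)): offset=4, physical=[A,B,C,D,F,E,G], logical=[F,E,G,A,B,C,D]
After op 3 (swap(6, 5)): offset=4, physical=[A,B,D,C,F,E,G], logical=[F,E,G,A,B,D,C]
After op 4 (rotate(-2)): offset=2, physical=[A,B,D,C,F,E,G], logical=[D,C,F,E,G,A,B]
After op 5 (replace(2, 'd')): offset=2, physical=[A,B,D,C,d,E,G], logical=[D,C,d,E,G,A,B]
After op 6 (swap(2, 6)): offset=2, physical=[A,d,D,C,B,E,G], logical=[D,C,B,E,G,A,d]
After op 7 (swap(0, 2)): offset=2, physical=[A,d,B,C,D,E,G], logical=[B,C,D,E,G,A,d]
After op 8 (rotate(-1)): offset=1, physical=[A,d,B,C,D,E,G], logical=[d,B,C,D,E,G,A]
After op 9 (replace(2, 'p')): offset=1, physical=[A,d,B,p,D,E,G], logical=[d,B,p,D,E,G,A]
After op 10 (swap(0, 6)): offset=1, physical=[d,A,B,p,D,E,G], logical=[A,B,p,D,E,G,d]
After op 11 (swap(5, 2)): offset=1, physical=[d,A,B,G,D,E,p], logical=[A,B,G,D,E,p,d]
After op 12 (swap(0, 6)): offset=1, physical=[A,d,B,G,D,E,p], logical=[d,B,G,D,E,p,A]

Answer: d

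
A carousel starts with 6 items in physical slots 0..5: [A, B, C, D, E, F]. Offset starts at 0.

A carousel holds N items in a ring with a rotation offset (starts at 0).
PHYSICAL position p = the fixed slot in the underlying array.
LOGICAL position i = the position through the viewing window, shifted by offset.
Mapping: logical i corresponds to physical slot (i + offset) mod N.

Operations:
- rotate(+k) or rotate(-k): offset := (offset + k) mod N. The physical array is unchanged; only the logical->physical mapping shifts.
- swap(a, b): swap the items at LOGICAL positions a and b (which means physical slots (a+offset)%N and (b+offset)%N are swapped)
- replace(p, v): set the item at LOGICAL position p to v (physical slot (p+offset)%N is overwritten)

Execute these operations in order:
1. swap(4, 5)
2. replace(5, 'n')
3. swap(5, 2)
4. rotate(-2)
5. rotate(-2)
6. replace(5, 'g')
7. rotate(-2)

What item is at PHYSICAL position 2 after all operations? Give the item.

After op 1 (swap(4, 5)): offset=0, physical=[A,B,C,D,F,E], logical=[A,B,C,D,F,E]
After op 2 (replace(5, 'n')): offset=0, physical=[A,B,C,D,F,n], logical=[A,B,C,D,F,n]
After op 3 (swap(5, 2)): offset=0, physical=[A,B,n,D,F,C], logical=[A,B,n,D,F,C]
After op 4 (rotate(-2)): offset=4, physical=[A,B,n,D,F,C], logical=[F,C,A,B,n,D]
After op 5 (rotate(-2)): offset=2, physical=[A,B,n,D,F,C], logical=[n,D,F,C,A,B]
After op 6 (replace(5, 'g')): offset=2, physical=[A,g,n,D,F,C], logical=[n,D,F,C,A,g]
After op 7 (rotate(-2)): offset=0, physical=[A,g,n,D,F,C], logical=[A,g,n,D,F,C]

Answer: n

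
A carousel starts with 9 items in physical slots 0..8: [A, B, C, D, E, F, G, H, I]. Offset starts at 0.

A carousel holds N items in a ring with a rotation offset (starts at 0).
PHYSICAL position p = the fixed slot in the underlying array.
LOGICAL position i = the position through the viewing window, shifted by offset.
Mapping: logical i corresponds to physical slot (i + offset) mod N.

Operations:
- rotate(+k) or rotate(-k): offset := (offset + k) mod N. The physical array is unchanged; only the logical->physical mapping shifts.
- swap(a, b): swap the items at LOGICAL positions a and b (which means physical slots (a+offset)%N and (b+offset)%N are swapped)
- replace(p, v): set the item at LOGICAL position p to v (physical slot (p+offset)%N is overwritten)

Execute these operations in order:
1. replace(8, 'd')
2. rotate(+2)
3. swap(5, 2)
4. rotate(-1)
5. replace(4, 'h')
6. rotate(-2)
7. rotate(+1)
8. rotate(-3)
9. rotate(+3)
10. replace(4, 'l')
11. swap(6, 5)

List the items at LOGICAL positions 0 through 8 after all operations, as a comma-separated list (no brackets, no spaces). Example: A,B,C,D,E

After op 1 (replace(8, 'd')): offset=0, physical=[A,B,C,D,E,F,G,H,d], logical=[A,B,C,D,E,F,G,H,d]
After op 2 (rotate(+2)): offset=2, physical=[A,B,C,D,E,F,G,H,d], logical=[C,D,E,F,G,H,d,A,B]
After op 3 (swap(5, 2)): offset=2, physical=[A,B,C,D,H,F,G,E,d], logical=[C,D,H,F,G,E,d,A,B]
After op 4 (rotate(-1)): offset=1, physical=[A,B,C,D,H,F,G,E,d], logical=[B,C,D,H,F,G,E,d,A]
After op 5 (replace(4, 'h')): offset=1, physical=[A,B,C,D,H,h,G,E,d], logical=[B,C,D,H,h,G,E,d,A]
After op 6 (rotate(-2)): offset=8, physical=[A,B,C,D,H,h,G,E,d], logical=[d,A,B,C,D,H,h,G,E]
After op 7 (rotate(+1)): offset=0, physical=[A,B,C,D,H,h,G,E,d], logical=[A,B,C,D,H,h,G,E,d]
After op 8 (rotate(-3)): offset=6, physical=[A,B,C,D,H,h,G,E,d], logical=[G,E,d,A,B,C,D,H,h]
After op 9 (rotate(+3)): offset=0, physical=[A,B,C,D,H,h,G,E,d], logical=[A,B,C,D,H,h,G,E,d]
After op 10 (replace(4, 'l')): offset=0, physical=[A,B,C,D,l,h,G,E,d], logical=[A,B,C,D,l,h,G,E,d]
After op 11 (swap(6, 5)): offset=0, physical=[A,B,C,D,l,G,h,E,d], logical=[A,B,C,D,l,G,h,E,d]

Answer: A,B,C,D,l,G,h,E,d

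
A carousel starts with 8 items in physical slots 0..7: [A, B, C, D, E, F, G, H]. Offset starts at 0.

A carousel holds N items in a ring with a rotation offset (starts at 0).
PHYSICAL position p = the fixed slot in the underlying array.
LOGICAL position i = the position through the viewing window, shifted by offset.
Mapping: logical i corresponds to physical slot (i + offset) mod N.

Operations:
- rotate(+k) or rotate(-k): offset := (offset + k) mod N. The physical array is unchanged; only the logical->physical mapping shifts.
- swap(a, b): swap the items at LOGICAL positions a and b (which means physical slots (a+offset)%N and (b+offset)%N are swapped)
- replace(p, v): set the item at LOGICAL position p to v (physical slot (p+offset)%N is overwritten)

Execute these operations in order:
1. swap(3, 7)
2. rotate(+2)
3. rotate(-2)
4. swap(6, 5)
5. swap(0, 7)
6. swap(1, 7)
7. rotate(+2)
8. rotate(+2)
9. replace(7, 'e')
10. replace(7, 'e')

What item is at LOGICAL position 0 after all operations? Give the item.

Answer: E

Derivation:
After op 1 (swap(3, 7)): offset=0, physical=[A,B,C,H,E,F,G,D], logical=[A,B,C,H,E,F,G,D]
After op 2 (rotate(+2)): offset=2, physical=[A,B,C,H,E,F,G,D], logical=[C,H,E,F,G,D,A,B]
After op 3 (rotate(-2)): offset=0, physical=[A,B,C,H,E,F,G,D], logical=[A,B,C,H,E,F,G,D]
After op 4 (swap(6, 5)): offset=0, physical=[A,B,C,H,E,G,F,D], logical=[A,B,C,H,E,G,F,D]
After op 5 (swap(0, 7)): offset=0, physical=[D,B,C,H,E,G,F,A], logical=[D,B,C,H,E,G,F,A]
After op 6 (swap(1, 7)): offset=0, physical=[D,A,C,H,E,G,F,B], logical=[D,A,C,H,E,G,F,B]
After op 7 (rotate(+2)): offset=2, physical=[D,A,C,H,E,G,F,B], logical=[C,H,E,G,F,B,D,A]
After op 8 (rotate(+2)): offset=4, physical=[D,A,C,H,E,G,F,B], logical=[E,G,F,B,D,A,C,H]
After op 9 (replace(7, 'e')): offset=4, physical=[D,A,C,e,E,G,F,B], logical=[E,G,F,B,D,A,C,e]
After op 10 (replace(7, 'e')): offset=4, physical=[D,A,C,e,E,G,F,B], logical=[E,G,F,B,D,A,C,e]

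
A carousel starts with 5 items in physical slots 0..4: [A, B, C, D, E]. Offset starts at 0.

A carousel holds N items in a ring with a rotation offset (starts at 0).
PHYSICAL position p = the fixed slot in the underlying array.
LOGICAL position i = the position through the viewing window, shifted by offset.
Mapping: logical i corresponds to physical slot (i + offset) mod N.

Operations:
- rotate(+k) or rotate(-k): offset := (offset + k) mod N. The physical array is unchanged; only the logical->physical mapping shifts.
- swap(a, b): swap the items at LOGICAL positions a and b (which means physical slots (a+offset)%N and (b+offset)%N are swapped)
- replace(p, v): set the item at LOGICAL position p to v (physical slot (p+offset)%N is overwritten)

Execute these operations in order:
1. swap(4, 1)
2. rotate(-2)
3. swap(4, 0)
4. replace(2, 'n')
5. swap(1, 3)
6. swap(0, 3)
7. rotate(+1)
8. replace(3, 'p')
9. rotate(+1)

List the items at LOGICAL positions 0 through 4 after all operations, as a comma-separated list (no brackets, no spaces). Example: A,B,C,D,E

Answer: n,C,p,B,E

Derivation:
After op 1 (swap(4, 1)): offset=0, physical=[A,E,C,D,B], logical=[A,E,C,D,B]
After op 2 (rotate(-2)): offset=3, physical=[A,E,C,D,B], logical=[D,B,A,E,C]
After op 3 (swap(4, 0)): offset=3, physical=[A,E,D,C,B], logical=[C,B,A,E,D]
After op 4 (replace(2, 'n')): offset=3, physical=[n,E,D,C,B], logical=[C,B,n,E,D]
After op 5 (swap(1, 3)): offset=3, physical=[n,B,D,C,E], logical=[C,E,n,B,D]
After op 6 (swap(0, 3)): offset=3, physical=[n,C,D,B,E], logical=[B,E,n,C,D]
After op 7 (rotate(+1)): offset=4, physical=[n,C,D,B,E], logical=[E,n,C,D,B]
After op 8 (replace(3, 'p')): offset=4, physical=[n,C,p,B,E], logical=[E,n,C,p,B]
After op 9 (rotate(+1)): offset=0, physical=[n,C,p,B,E], logical=[n,C,p,B,E]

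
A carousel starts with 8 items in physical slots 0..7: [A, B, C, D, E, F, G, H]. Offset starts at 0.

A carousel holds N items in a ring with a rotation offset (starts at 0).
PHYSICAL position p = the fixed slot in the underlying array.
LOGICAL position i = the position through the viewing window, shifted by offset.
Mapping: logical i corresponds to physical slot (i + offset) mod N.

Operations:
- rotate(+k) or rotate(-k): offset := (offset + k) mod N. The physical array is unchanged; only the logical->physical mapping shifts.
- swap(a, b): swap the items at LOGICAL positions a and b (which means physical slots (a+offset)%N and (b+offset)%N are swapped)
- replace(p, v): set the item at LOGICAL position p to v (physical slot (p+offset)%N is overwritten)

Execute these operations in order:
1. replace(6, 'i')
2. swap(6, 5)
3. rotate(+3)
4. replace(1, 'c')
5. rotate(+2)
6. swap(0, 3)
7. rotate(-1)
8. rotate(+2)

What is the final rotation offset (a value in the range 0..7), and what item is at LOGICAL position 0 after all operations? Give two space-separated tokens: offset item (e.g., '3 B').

After op 1 (replace(6, 'i')): offset=0, physical=[A,B,C,D,E,F,i,H], logical=[A,B,C,D,E,F,i,H]
After op 2 (swap(6, 5)): offset=0, physical=[A,B,C,D,E,i,F,H], logical=[A,B,C,D,E,i,F,H]
After op 3 (rotate(+3)): offset=3, physical=[A,B,C,D,E,i,F,H], logical=[D,E,i,F,H,A,B,C]
After op 4 (replace(1, 'c')): offset=3, physical=[A,B,C,D,c,i,F,H], logical=[D,c,i,F,H,A,B,C]
After op 5 (rotate(+2)): offset=5, physical=[A,B,C,D,c,i,F,H], logical=[i,F,H,A,B,C,D,c]
After op 6 (swap(0, 3)): offset=5, physical=[i,B,C,D,c,A,F,H], logical=[A,F,H,i,B,C,D,c]
After op 7 (rotate(-1)): offset=4, physical=[i,B,C,D,c,A,F,H], logical=[c,A,F,H,i,B,C,D]
After op 8 (rotate(+2)): offset=6, physical=[i,B,C,D,c,A,F,H], logical=[F,H,i,B,C,D,c,A]

Answer: 6 F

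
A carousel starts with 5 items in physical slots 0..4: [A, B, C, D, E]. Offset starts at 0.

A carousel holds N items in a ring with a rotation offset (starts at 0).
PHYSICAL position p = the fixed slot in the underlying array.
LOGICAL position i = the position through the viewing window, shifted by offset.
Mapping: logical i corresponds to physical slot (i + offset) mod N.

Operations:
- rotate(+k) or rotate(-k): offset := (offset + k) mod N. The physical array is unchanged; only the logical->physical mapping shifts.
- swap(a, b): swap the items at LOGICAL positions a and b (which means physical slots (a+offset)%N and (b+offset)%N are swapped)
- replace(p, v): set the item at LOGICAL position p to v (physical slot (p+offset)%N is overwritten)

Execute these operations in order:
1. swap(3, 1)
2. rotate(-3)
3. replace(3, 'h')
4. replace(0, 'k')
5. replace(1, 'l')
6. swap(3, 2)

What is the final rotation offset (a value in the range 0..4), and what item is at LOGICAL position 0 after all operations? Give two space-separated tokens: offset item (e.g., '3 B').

After op 1 (swap(3, 1)): offset=0, physical=[A,D,C,B,E], logical=[A,D,C,B,E]
After op 2 (rotate(-3)): offset=2, physical=[A,D,C,B,E], logical=[C,B,E,A,D]
After op 3 (replace(3, 'h')): offset=2, physical=[h,D,C,B,E], logical=[C,B,E,h,D]
After op 4 (replace(0, 'k')): offset=2, physical=[h,D,k,B,E], logical=[k,B,E,h,D]
After op 5 (replace(1, 'l')): offset=2, physical=[h,D,k,l,E], logical=[k,l,E,h,D]
After op 6 (swap(3, 2)): offset=2, physical=[E,D,k,l,h], logical=[k,l,h,E,D]

Answer: 2 k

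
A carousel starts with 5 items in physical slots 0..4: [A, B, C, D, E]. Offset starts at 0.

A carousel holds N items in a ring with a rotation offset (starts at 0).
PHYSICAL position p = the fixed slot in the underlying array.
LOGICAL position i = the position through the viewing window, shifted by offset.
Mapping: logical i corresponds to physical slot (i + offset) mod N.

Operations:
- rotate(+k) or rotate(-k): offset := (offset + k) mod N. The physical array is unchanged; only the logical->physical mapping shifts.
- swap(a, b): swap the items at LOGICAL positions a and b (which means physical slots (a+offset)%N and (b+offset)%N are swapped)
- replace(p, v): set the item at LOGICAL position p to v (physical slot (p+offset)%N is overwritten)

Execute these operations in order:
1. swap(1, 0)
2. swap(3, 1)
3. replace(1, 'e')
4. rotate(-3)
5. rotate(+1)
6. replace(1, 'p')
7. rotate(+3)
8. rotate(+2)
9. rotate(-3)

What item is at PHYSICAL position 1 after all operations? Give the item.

After op 1 (swap(1, 0)): offset=0, physical=[B,A,C,D,E], logical=[B,A,C,D,E]
After op 2 (swap(3, 1)): offset=0, physical=[B,D,C,A,E], logical=[B,D,C,A,E]
After op 3 (replace(1, 'e')): offset=0, physical=[B,e,C,A,E], logical=[B,e,C,A,E]
After op 4 (rotate(-3)): offset=2, physical=[B,e,C,A,E], logical=[C,A,E,B,e]
After op 5 (rotate(+1)): offset=3, physical=[B,e,C,A,E], logical=[A,E,B,e,C]
After op 6 (replace(1, 'p')): offset=3, physical=[B,e,C,A,p], logical=[A,p,B,e,C]
After op 7 (rotate(+3)): offset=1, physical=[B,e,C,A,p], logical=[e,C,A,p,B]
After op 8 (rotate(+2)): offset=3, physical=[B,e,C,A,p], logical=[A,p,B,e,C]
After op 9 (rotate(-3)): offset=0, physical=[B,e,C,A,p], logical=[B,e,C,A,p]

Answer: e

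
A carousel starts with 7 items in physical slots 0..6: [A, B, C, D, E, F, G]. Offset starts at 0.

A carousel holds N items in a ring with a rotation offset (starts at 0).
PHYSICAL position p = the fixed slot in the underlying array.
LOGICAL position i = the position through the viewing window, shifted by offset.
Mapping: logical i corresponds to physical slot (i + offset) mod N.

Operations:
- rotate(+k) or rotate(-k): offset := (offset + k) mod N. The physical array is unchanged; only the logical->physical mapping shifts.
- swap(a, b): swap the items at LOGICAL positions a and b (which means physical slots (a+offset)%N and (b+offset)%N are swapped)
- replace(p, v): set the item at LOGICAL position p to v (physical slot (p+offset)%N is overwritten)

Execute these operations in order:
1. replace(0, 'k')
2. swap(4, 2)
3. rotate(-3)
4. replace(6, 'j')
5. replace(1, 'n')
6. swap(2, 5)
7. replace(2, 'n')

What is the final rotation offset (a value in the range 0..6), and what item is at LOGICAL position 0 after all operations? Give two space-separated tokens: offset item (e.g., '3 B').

Answer: 4 C

Derivation:
After op 1 (replace(0, 'k')): offset=0, physical=[k,B,C,D,E,F,G], logical=[k,B,C,D,E,F,G]
After op 2 (swap(4, 2)): offset=0, physical=[k,B,E,D,C,F,G], logical=[k,B,E,D,C,F,G]
After op 3 (rotate(-3)): offset=4, physical=[k,B,E,D,C,F,G], logical=[C,F,G,k,B,E,D]
After op 4 (replace(6, 'j')): offset=4, physical=[k,B,E,j,C,F,G], logical=[C,F,G,k,B,E,j]
After op 5 (replace(1, 'n')): offset=4, physical=[k,B,E,j,C,n,G], logical=[C,n,G,k,B,E,j]
After op 6 (swap(2, 5)): offset=4, physical=[k,B,G,j,C,n,E], logical=[C,n,E,k,B,G,j]
After op 7 (replace(2, 'n')): offset=4, physical=[k,B,G,j,C,n,n], logical=[C,n,n,k,B,G,j]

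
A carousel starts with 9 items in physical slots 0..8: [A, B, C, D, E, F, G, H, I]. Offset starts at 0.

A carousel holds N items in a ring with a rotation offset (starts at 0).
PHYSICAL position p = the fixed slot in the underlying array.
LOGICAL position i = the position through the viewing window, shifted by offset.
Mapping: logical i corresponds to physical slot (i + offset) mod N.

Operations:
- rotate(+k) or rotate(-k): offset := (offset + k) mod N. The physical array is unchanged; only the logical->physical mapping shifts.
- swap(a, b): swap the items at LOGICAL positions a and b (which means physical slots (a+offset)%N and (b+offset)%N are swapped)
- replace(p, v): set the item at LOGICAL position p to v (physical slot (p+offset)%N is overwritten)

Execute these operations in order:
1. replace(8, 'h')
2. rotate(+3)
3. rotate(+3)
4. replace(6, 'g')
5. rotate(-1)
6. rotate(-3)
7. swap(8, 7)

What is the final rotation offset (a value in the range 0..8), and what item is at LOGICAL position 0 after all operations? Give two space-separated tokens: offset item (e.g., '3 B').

Answer: 2 C

Derivation:
After op 1 (replace(8, 'h')): offset=0, physical=[A,B,C,D,E,F,G,H,h], logical=[A,B,C,D,E,F,G,H,h]
After op 2 (rotate(+3)): offset=3, physical=[A,B,C,D,E,F,G,H,h], logical=[D,E,F,G,H,h,A,B,C]
After op 3 (rotate(+3)): offset=6, physical=[A,B,C,D,E,F,G,H,h], logical=[G,H,h,A,B,C,D,E,F]
After op 4 (replace(6, 'g')): offset=6, physical=[A,B,C,g,E,F,G,H,h], logical=[G,H,h,A,B,C,g,E,F]
After op 5 (rotate(-1)): offset=5, physical=[A,B,C,g,E,F,G,H,h], logical=[F,G,H,h,A,B,C,g,E]
After op 6 (rotate(-3)): offset=2, physical=[A,B,C,g,E,F,G,H,h], logical=[C,g,E,F,G,H,h,A,B]
After op 7 (swap(8, 7)): offset=2, physical=[B,A,C,g,E,F,G,H,h], logical=[C,g,E,F,G,H,h,B,A]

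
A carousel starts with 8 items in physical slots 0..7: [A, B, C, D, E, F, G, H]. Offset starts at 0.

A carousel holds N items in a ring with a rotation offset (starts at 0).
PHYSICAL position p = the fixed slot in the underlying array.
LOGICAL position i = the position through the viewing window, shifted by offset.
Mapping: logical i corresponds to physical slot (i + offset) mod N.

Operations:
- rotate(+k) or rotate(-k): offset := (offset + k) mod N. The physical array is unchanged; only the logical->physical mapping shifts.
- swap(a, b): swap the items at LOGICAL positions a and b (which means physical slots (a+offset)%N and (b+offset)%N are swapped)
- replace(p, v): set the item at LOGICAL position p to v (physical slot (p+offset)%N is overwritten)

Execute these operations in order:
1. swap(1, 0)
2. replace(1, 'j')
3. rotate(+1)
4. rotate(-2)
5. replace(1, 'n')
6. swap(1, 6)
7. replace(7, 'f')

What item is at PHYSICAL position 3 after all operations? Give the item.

Answer: D

Derivation:
After op 1 (swap(1, 0)): offset=0, physical=[B,A,C,D,E,F,G,H], logical=[B,A,C,D,E,F,G,H]
After op 2 (replace(1, 'j')): offset=0, physical=[B,j,C,D,E,F,G,H], logical=[B,j,C,D,E,F,G,H]
After op 3 (rotate(+1)): offset=1, physical=[B,j,C,D,E,F,G,H], logical=[j,C,D,E,F,G,H,B]
After op 4 (rotate(-2)): offset=7, physical=[B,j,C,D,E,F,G,H], logical=[H,B,j,C,D,E,F,G]
After op 5 (replace(1, 'n')): offset=7, physical=[n,j,C,D,E,F,G,H], logical=[H,n,j,C,D,E,F,G]
After op 6 (swap(1, 6)): offset=7, physical=[F,j,C,D,E,n,G,H], logical=[H,F,j,C,D,E,n,G]
After op 7 (replace(7, 'f')): offset=7, physical=[F,j,C,D,E,n,f,H], logical=[H,F,j,C,D,E,n,f]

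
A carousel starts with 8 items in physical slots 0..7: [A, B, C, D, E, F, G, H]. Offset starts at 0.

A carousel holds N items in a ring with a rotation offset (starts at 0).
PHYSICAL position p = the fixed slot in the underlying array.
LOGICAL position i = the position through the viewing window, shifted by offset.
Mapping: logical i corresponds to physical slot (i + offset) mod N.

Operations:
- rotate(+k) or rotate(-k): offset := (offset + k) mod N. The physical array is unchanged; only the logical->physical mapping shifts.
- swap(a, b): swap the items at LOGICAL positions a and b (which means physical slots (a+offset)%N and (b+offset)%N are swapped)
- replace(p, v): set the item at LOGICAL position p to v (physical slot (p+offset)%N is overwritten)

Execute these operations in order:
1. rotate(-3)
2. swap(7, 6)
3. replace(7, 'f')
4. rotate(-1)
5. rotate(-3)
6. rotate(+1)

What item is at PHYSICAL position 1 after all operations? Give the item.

After op 1 (rotate(-3)): offset=5, physical=[A,B,C,D,E,F,G,H], logical=[F,G,H,A,B,C,D,E]
After op 2 (swap(7, 6)): offset=5, physical=[A,B,C,E,D,F,G,H], logical=[F,G,H,A,B,C,E,D]
After op 3 (replace(7, 'f')): offset=5, physical=[A,B,C,E,f,F,G,H], logical=[F,G,H,A,B,C,E,f]
After op 4 (rotate(-1)): offset=4, physical=[A,B,C,E,f,F,G,H], logical=[f,F,G,H,A,B,C,E]
After op 5 (rotate(-3)): offset=1, physical=[A,B,C,E,f,F,G,H], logical=[B,C,E,f,F,G,H,A]
After op 6 (rotate(+1)): offset=2, physical=[A,B,C,E,f,F,G,H], logical=[C,E,f,F,G,H,A,B]

Answer: B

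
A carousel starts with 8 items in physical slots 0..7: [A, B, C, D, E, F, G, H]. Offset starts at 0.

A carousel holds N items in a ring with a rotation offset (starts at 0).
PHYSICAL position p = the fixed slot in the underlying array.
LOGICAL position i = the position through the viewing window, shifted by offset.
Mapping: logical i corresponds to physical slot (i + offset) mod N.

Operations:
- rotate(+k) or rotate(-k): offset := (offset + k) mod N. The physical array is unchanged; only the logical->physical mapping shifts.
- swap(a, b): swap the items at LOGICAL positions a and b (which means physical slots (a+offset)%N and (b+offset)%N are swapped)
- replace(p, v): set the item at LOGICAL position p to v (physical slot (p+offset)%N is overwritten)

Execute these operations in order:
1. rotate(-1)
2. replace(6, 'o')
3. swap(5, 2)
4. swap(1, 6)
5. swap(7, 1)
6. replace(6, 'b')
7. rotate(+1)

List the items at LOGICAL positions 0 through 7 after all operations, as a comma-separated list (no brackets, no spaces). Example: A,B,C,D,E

After op 1 (rotate(-1)): offset=7, physical=[A,B,C,D,E,F,G,H], logical=[H,A,B,C,D,E,F,G]
After op 2 (replace(6, 'o')): offset=7, physical=[A,B,C,D,E,o,G,H], logical=[H,A,B,C,D,E,o,G]
After op 3 (swap(5, 2)): offset=7, physical=[A,E,C,D,B,o,G,H], logical=[H,A,E,C,D,B,o,G]
After op 4 (swap(1, 6)): offset=7, physical=[o,E,C,D,B,A,G,H], logical=[H,o,E,C,D,B,A,G]
After op 5 (swap(7, 1)): offset=7, physical=[G,E,C,D,B,A,o,H], logical=[H,G,E,C,D,B,A,o]
After op 6 (replace(6, 'b')): offset=7, physical=[G,E,C,D,B,b,o,H], logical=[H,G,E,C,D,B,b,o]
After op 7 (rotate(+1)): offset=0, physical=[G,E,C,D,B,b,o,H], logical=[G,E,C,D,B,b,o,H]

Answer: G,E,C,D,B,b,o,H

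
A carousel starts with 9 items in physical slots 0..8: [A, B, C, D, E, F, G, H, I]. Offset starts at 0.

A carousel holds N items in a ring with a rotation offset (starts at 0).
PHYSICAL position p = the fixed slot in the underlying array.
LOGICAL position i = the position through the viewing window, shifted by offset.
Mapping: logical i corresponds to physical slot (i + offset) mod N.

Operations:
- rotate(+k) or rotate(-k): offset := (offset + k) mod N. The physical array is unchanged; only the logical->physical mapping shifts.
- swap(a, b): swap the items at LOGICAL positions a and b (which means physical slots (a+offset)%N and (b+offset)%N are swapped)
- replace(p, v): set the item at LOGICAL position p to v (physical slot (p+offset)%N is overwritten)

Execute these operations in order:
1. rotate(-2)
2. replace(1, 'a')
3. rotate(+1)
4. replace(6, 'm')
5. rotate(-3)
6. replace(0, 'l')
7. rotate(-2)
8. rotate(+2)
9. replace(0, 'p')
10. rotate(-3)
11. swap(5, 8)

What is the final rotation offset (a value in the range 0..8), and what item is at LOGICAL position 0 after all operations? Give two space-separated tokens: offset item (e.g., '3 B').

After op 1 (rotate(-2)): offset=7, physical=[A,B,C,D,E,F,G,H,I], logical=[H,I,A,B,C,D,E,F,G]
After op 2 (replace(1, 'a')): offset=7, physical=[A,B,C,D,E,F,G,H,a], logical=[H,a,A,B,C,D,E,F,G]
After op 3 (rotate(+1)): offset=8, physical=[A,B,C,D,E,F,G,H,a], logical=[a,A,B,C,D,E,F,G,H]
After op 4 (replace(6, 'm')): offset=8, physical=[A,B,C,D,E,m,G,H,a], logical=[a,A,B,C,D,E,m,G,H]
After op 5 (rotate(-3)): offset=5, physical=[A,B,C,D,E,m,G,H,a], logical=[m,G,H,a,A,B,C,D,E]
After op 6 (replace(0, 'l')): offset=5, physical=[A,B,C,D,E,l,G,H,a], logical=[l,G,H,a,A,B,C,D,E]
After op 7 (rotate(-2)): offset=3, physical=[A,B,C,D,E,l,G,H,a], logical=[D,E,l,G,H,a,A,B,C]
After op 8 (rotate(+2)): offset=5, physical=[A,B,C,D,E,l,G,H,a], logical=[l,G,H,a,A,B,C,D,E]
After op 9 (replace(0, 'p')): offset=5, physical=[A,B,C,D,E,p,G,H,a], logical=[p,G,H,a,A,B,C,D,E]
After op 10 (rotate(-3)): offset=2, physical=[A,B,C,D,E,p,G,H,a], logical=[C,D,E,p,G,H,a,A,B]
After op 11 (swap(5, 8)): offset=2, physical=[A,H,C,D,E,p,G,B,a], logical=[C,D,E,p,G,B,a,A,H]

Answer: 2 C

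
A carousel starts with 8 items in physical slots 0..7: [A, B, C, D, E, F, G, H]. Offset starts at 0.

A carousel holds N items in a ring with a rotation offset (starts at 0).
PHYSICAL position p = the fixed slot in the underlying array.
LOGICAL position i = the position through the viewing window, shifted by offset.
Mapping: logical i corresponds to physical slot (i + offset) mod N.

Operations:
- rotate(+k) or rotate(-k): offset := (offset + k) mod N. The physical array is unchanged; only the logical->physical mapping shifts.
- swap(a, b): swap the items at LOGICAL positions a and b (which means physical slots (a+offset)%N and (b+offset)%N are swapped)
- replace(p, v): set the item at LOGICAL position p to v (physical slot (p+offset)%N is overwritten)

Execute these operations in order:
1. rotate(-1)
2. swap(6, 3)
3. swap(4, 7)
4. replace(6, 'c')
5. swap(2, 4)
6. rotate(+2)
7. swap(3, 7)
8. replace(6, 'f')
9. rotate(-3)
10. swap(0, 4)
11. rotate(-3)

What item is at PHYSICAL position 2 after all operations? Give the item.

Answer: D

Derivation:
After op 1 (rotate(-1)): offset=7, physical=[A,B,C,D,E,F,G,H], logical=[H,A,B,C,D,E,F,G]
After op 2 (swap(6, 3)): offset=7, physical=[A,B,F,D,E,C,G,H], logical=[H,A,B,F,D,E,C,G]
After op 3 (swap(4, 7)): offset=7, physical=[A,B,F,G,E,C,D,H], logical=[H,A,B,F,G,E,C,D]
After op 4 (replace(6, 'c')): offset=7, physical=[A,B,F,G,E,c,D,H], logical=[H,A,B,F,G,E,c,D]
After op 5 (swap(2, 4)): offset=7, physical=[A,G,F,B,E,c,D,H], logical=[H,A,G,F,B,E,c,D]
After op 6 (rotate(+2)): offset=1, physical=[A,G,F,B,E,c,D,H], logical=[G,F,B,E,c,D,H,A]
After op 7 (swap(3, 7)): offset=1, physical=[E,G,F,B,A,c,D,H], logical=[G,F,B,A,c,D,H,E]
After op 8 (replace(6, 'f')): offset=1, physical=[E,G,F,B,A,c,D,f], logical=[G,F,B,A,c,D,f,E]
After op 9 (rotate(-3)): offset=6, physical=[E,G,F,B,A,c,D,f], logical=[D,f,E,G,F,B,A,c]
After op 10 (swap(0, 4)): offset=6, physical=[E,G,D,B,A,c,F,f], logical=[F,f,E,G,D,B,A,c]
After op 11 (rotate(-3)): offset=3, physical=[E,G,D,B,A,c,F,f], logical=[B,A,c,F,f,E,G,D]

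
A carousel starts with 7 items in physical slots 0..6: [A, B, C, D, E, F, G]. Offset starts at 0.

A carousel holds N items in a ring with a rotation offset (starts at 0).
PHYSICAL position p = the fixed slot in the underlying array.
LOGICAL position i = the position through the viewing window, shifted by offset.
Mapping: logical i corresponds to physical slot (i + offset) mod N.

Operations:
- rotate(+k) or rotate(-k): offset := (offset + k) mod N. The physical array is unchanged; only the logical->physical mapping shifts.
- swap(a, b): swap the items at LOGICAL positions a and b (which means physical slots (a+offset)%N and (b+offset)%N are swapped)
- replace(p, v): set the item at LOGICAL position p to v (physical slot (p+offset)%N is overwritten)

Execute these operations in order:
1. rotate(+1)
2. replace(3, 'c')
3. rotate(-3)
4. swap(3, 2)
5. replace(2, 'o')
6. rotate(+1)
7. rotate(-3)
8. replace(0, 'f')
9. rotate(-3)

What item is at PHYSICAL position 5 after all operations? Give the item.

Answer: F

Derivation:
After op 1 (rotate(+1)): offset=1, physical=[A,B,C,D,E,F,G], logical=[B,C,D,E,F,G,A]
After op 2 (replace(3, 'c')): offset=1, physical=[A,B,C,D,c,F,G], logical=[B,C,D,c,F,G,A]
After op 3 (rotate(-3)): offset=5, physical=[A,B,C,D,c,F,G], logical=[F,G,A,B,C,D,c]
After op 4 (swap(3, 2)): offset=5, physical=[B,A,C,D,c,F,G], logical=[F,G,B,A,C,D,c]
After op 5 (replace(2, 'o')): offset=5, physical=[o,A,C,D,c,F,G], logical=[F,G,o,A,C,D,c]
After op 6 (rotate(+1)): offset=6, physical=[o,A,C,D,c,F,G], logical=[G,o,A,C,D,c,F]
After op 7 (rotate(-3)): offset=3, physical=[o,A,C,D,c,F,G], logical=[D,c,F,G,o,A,C]
After op 8 (replace(0, 'f')): offset=3, physical=[o,A,C,f,c,F,G], logical=[f,c,F,G,o,A,C]
After op 9 (rotate(-3)): offset=0, physical=[o,A,C,f,c,F,G], logical=[o,A,C,f,c,F,G]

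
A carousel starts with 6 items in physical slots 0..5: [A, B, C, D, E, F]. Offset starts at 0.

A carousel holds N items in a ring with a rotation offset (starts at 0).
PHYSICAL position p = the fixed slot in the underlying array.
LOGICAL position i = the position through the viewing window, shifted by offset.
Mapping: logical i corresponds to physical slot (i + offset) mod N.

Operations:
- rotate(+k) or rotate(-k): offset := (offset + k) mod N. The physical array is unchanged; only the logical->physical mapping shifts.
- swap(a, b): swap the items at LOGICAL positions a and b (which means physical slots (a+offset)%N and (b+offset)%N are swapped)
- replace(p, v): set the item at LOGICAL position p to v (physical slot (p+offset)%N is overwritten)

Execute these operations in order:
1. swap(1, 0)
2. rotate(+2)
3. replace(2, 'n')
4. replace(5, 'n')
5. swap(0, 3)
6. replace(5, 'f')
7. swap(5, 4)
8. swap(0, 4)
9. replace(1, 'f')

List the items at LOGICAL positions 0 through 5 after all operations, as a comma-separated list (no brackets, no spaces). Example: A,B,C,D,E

Answer: f,f,n,C,F,B

Derivation:
After op 1 (swap(1, 0)): offset=0, physical=[B,A,C,D,E,F], logical=[B,A,C,D,E,F]
After op 2 (rotate(+2)): offset=2, physical=[B,A,C,D,E,F], logical=[C,D,E,F,B,A]
After op 3 (replace(2, 'n')): offset=2, physical=[B,A,C,D,n,F], logical=[C,D,n,F,B,A]
After op 4 (replace(5, 'n')): offset=2, physical=[B,n,C,D,n,F], logical=[C,D,n,F,B,n]
After op 5 (swap(0, 3)): offset=2, physical=[B,n,F,D,n,C], logical=[F,D,n,C,B,n]
After op 6 (replace(5, 'f')): offset=2, physical=[B,f,F,D,n,C], logical=[F,D,n,C,B,f]
After op 7 (swap(5, 4)): offset=2, physical=[f,B,F,D,n,C], logical=[F,D,n,C,f,B]
After op 8 (swap(0, 4)): offset=2, physical=[F,B,f,D,n,C], logical=[f,D,n,C,F,B]
After op 9 (replace(1, 'f')): offset=2, physical=[F,B,f,f,n,C], logical=[f,f,n,C,F,B]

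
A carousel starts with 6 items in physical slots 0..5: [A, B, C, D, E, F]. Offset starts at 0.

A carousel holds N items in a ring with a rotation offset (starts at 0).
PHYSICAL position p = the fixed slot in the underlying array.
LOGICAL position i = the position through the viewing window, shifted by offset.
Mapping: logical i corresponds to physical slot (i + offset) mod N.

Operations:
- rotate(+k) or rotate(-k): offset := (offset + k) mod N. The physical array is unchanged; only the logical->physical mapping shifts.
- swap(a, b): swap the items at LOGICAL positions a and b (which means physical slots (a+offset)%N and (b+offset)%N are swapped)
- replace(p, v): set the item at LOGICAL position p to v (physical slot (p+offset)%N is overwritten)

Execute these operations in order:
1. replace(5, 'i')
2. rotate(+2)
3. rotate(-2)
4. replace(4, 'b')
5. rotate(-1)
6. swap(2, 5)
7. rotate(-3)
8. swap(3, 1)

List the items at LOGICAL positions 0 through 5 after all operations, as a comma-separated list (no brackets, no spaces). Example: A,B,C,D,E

Answer: C,i,B,D,A,b

Derivation:
After op 1 (replace(5, 'i')): offset=0, physical=[A,B,C,D,E,i], logical=[A,B,C,D,E,i]
After op 2 (rotate(+2)): offset=2, physical=[A,B,C,D,E,i], logical=[C,D,E,i,A,B]
After op 3 (rotate(-2)): offset=0, physical=[A,B,C,D,E,i], logical=[A,B,C,D,E,i]
After op 4 (replace(4, 'b')): offset=0, physical=[A,B,C,D,b,i], logical=[A,B,C,D,b,i]
After op 5 (rotate(-1)): offset=5, physical=[A,B,C,D,b,i], logical=[i,A,B,C,D,b]
After op 6 (swap(2, 5)): offset=5, physical=[A,b,C,D,B,i], logical=[i,A,b,C,D,B]
After op 7 (rotate(-3)): offset=2, physical=[A,b,C,D,B,i], logical=[C,D,B,i,A,b]
After op 8 (swap(3, 1)): offset=2, physical=[A,b,C,i,B,D], logical=[C,i,B,D,A,b]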